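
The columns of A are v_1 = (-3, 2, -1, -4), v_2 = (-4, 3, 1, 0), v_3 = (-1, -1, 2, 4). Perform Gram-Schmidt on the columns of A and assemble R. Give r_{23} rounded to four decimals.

r_{23} = 3.1228

e_1 = v_1/‖v_1‖ = (-3, 2, -1, -4)/5.4772 = (-0.5477, 0.3651, -0.1826, -0.7303).
r_{12} = e_1·v_2 = 3.1038.
u_2 = v_2 − 3.1038·e_1 = (-2.3000, 1.8667, 1.5667, 2.2667).
‖u_2‖ = 4.0456, so e_2 = (-0.5685, 0.4614, 0.3873, 0.5603).
r_{23} = e_2·v_3 = 3.1228.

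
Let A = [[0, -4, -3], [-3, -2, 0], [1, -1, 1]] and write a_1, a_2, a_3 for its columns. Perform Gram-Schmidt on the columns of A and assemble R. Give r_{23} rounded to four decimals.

r_{23} = 2.4412

e_1 = a_1/‖a_1‖ = (0, -3, 1)/3.1623 = (0.0000, -0.9487, 0.3162).
r_{12} = e_1·a_2 = 1.5811.
u_2 = a_2 − 1.5811·e_1 = (-4.0000, -0.5000, -1.5000).
‖u_2‖ = 4.3012, so e_2 = (-0.9300, -0.1162, -0.3487).
r_{23} = e_2·a_3 = 2.4412.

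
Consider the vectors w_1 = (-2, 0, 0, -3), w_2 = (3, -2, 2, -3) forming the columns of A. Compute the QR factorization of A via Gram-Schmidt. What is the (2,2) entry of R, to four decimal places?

q_1 = w_1/‖w_1‖ = (-2, 0, 0, -3)/3.6056 = (-0.5547, 0.0000, 0.0000, -0.8321).
r_{12} = q_1·w_2 = 0.8321.
u_2 = w_2 − 0.8321·q_1 = (3.4615, -2.0000, 2.0000, -2.3077).
r_{22} = ‖u_2‖ = 5.0307.

r_{22} = 5.0307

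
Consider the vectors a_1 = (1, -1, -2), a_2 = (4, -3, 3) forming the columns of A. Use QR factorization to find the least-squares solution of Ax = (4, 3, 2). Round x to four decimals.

a_1 = (1, -1, -2); ‖a_1‖ = 2.4495, so q_1 = (0.4082, -0.4082, -0.8165).
q_1·a_2 = 0.4082·4 + (-0.4082)·(-3) + (-0.8165)·3 = 0.4082.
u_2 = a_2 − 0.4082·q_1 = (3.8333, -2.8333, 3.3333).
‖u_2‖ = 5.8166, so q_2 = (0.6590, -0.4871, 0.5731).
Qᵀb = (-1.2247, 2.3209).
Back-substitute: x_2 = 2.3209/5.8166 = 0.3990.
x_1 = (-1.2247 − 0.4082·0.3990)/2.4495 = -0.5665.

x = (-0.5665, 0.3990)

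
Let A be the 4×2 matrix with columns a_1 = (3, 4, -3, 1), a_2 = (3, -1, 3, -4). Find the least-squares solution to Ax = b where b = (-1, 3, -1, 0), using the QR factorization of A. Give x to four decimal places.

a_1 = (3, 4, -3, 1); ‖a_1‖ = 5.9161, so q_1 = (0.5071, 0.6761, -0.5071, 0.1690).
q_1·a_2 = 0.5071·3 + 0.6761·(-1) + (-0.5071)·3 + 0.1690·(-4) = -1.3522.
u_2 = a_2 + 1.3522·q_1 = (3.6857, -0.0857, 2.3143, -3.7714).
‖u_2‖ = 5.7595, so q_2 = (0.6399, -0.0149, 0.4018, -0.6548).
Qᵀb = (2.0284, -1.0864).
Back-substitute: x_2 = -1.0864/5.7595 = -0.1886.
x_1 = (2.0284 + 1.3522·(-0.1886))/5.9161 = 0.2997.

x = (0.2997, -0.1886)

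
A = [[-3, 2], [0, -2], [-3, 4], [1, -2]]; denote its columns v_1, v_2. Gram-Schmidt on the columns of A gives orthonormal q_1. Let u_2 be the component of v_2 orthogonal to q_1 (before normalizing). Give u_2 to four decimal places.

u_2 = (-1.1579, -2.0000, 0.8421, -0.9474)

v_1 = (-3, 0, -3, 1); ‖v_1‖ = 4.3589, so q_1 = (-0.6882, 0.0000, -0.6882, 0.2294).
q_1·v_2 = (-0.6882)·2 + 0.0000·(-2) + (-0.6882)·4 + 0.2294·(-2) = -4.5883.
u_2 = v_2 + 4.5883·q_1 = (-1.1579, -2.0000, 0.8421, -0.9474).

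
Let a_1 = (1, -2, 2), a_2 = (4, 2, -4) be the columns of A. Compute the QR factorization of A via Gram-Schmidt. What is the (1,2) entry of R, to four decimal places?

a_1 = (1, -2, 2); ‖a_1‖ = 3.0000, so e_1 = (0.3333, -0.6667, 0.6667).
r_{12} = e_1·a_2 = -2.6667.

r_{12} = -2.6667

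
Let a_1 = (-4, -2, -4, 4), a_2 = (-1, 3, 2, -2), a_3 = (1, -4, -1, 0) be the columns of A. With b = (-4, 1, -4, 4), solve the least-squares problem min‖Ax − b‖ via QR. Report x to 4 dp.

a_1 = (-4, -2, -4, 4); ‖a_1‖ = 7.2111, so q_1 = (-0.5547, -0.2774, -0.5547, 0.5547).
q_1·a_2 = (-0.5547)·(-1) + (-0.2774)·3 + (-0.5547)·2 + 0.5547·(-2) = -2.4962.
u_2 = a_2 + 2.4962·q_1 = (-2.3846, 2.3077, 0.6154, -0.6154).
‖u_2‖ = 3.4306, so q_2 = (-0.6951, 0.6727, 0.1794, -0.1794).
q_1·a_3 = (-0.5547)·1 + (-0.2774)·(-4) + (-0.5547)·(-1) + 0.5547·0 = 1.1094; q_2·a_3 = (-0.6951)·1 + 0.6727·(-4) + 0.1794·(-1) + (-0.1794)·0 = -3.5652.
u_3 = a_3 − 1.1094·q_1 + 3.5652·q_2 = (-0.8627, -1.2941, 0.2549, -1.2549).
‖u_3‖ = 2.0147, so q_3 = (-0.4282, -0.6424, 0.1265, -0.6229).
Qᵀb = (6.3791, 2.0180, -1.9271).
Back-substitute: x_3 = -1.9271/2.0147 = -0.9565.
x_2 = (2.0180 + 3.5652·(-0.9565))/3.4306 = -0.4058.
x_1 = (6.3791 + 2.4962·(-0.4058) − 1.1094·(-0.9565))/7.2111 = 0.8913.

x = (0.8913, -0.4058, -0.9565)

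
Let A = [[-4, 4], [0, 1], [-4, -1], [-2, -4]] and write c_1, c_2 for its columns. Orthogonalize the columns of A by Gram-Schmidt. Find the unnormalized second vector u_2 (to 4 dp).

e_1 = c_1/‖c_1‖ = (-4, 0, -4, -2)/6.0000 = (-0.6667, 0.0000, -0.6667, -0.3333).
r_{12} = e_1·c_2 = -0.6667.
u_2 = c_2 + 0.6667·e_1 = (3.5556, 1.0000, -1.4444, -4.2222).

u_2 = (3.5556, 1.0000, -1.4444, -4.2222)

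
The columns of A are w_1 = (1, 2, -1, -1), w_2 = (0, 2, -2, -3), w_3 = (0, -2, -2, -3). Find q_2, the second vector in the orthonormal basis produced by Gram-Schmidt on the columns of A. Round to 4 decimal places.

w_1 = (1, 2, -1, -1); ‖w_1‖ = 2.6458, so q_1 = (0.3780, 0.7559, -0.3780, -0.3780).
q_1·w_2 = 0.3780·0 + 0.7559·2 + (-0.3780)·(-2) + (-0.3780)·(-3) = 3.4017.
u_2 = w_2 − 3.4017·q_1 = (-1.2857, -0.5714, -0.7143, -1.7143).
‖u_2‖ = 2.3299, so q_2 = (-0.5518, -0.2453, -0.3066, -0.7358).

q_2 = (-0.5518, -0.2453, -0.3066, -0.7358)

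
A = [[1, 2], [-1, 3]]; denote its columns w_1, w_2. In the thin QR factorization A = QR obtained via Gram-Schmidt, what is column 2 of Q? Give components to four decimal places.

q_2 = (0.7071, 0.7071)

w_1 = (1, -1); ‖w_1‖ = 1.4142, so q_1 = (0.7071, -0.7071).
q_1·w_2 = 0.7071·2 + (-0.7071)·3 = -0.7071.
u_2 = w_2 + 0.7071·q_1 = (2.5000, 2.5000).
‖u_2‖ = 3.5355, so q_2 = (0.7071, 0.7071).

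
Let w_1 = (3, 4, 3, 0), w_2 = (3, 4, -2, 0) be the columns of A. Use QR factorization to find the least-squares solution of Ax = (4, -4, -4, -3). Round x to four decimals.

x = (-0.8640, 0.7040)

e_1 = w_1/‖w_1‖ = (3, 4, 3, 0)/5.8310 = (0.5145, 0.6860, 0.5145, 0.0000).
r_{12} = e_1·w_2 = 3.2585.
u_2 = w_2 − 3.2585·e_1 = (1.3235, 1.7647, -3.6765, 0.0000).
‖u_2‖ = 4.2875, so e_2 = (0.3087, 0.4116, -0.8575, 0.0000).
Qᵀb = (-2.7440, 3.0184).
Back-substitute: x_2 = 3.0184/4.2875 = 0.7040.
x_1 = (-2.7440 − 3.2585·0.7040)/5.8310 = -0.8640.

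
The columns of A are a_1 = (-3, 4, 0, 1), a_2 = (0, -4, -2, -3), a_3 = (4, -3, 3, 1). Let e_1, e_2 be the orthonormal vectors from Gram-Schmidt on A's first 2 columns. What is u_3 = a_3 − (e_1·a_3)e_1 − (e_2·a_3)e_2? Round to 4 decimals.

u_3 = (-0.6565, -0.4453, 1.1730, -0.1883)

e_1 = a_1/‖a_1‖ = (-3, 4, 0, 1)/5.0990 = (-0.5883, 0.7845, 0.0000, 0.1961).
r_{12} = e_1·a_2 = -3.7262.
u_2 = a_2 + 3.7262·e_1 = (-2.1923, -1.0769, -2.0000, -2.2692).
‖u_2‖ = 3.8879, so e_2 = (-0.5639, -0.2770, -0.5144, -0.5837).
r_{13} = e_1·a_3 = -4.5107; r_{23} = e_2·a_3 = -3.5515.
u_3 = a_3 + 4.5107·e_1 + 3.5515·e_2 = (-0.6565, -0.4453, 1.1730, -0.1883).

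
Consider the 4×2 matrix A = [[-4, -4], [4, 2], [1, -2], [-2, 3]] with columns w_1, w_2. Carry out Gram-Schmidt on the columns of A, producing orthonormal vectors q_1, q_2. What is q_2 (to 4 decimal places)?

q_2 = (-0.4445, 0.0529, -0.4763, 0.7568)

q_1 = w_1/‖w_1‖ = (-4, 4, 1, -2)/6.0828 = (-0.6576, 0.6576, 0.1644, -0.3288).
r_{12} = q_1·w_2 = 2.6304.
u_2 = w_2 − 2.6304·q_1 = (-2.2703, 0.2703, -2.4324, 3.8649).
‖u_2‖ = 5.1070, so q_2 = (-0.4445, 0.0529, -0.4763, 0.7568).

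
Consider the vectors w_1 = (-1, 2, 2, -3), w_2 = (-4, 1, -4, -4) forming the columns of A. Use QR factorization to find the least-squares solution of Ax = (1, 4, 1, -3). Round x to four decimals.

w_1 = (-1, 2, 2, -3); ‖w_1‖ = 4.2426, so e_1 = (-0.2357, 0.4714, 0.4714, -0.7071).
e_1·w_2 = (-0.2357)·(-4) + 0.4714·1 + 0.4714·(-4) + (-0.7071)·(-4) = 2.3570.
u_2 = w_2 − 2.3570·e_1 = (-3.4444, -0.1111, -5.1111, -2.3333).
‖u_2‖ = 6.5912, so e_2 = (-0.5226, -0.0169, -0.7754, -0.3540).
Qᵀb = (4.2426, -0.3034).
Back-substitute: x_2 = -0.3034/6.5912 = -0.0460.
x_1 = (4.2426 − 2.3570·(-0.0460))/4.2426 = 1.0256.

x = (1.0256, -0.0460)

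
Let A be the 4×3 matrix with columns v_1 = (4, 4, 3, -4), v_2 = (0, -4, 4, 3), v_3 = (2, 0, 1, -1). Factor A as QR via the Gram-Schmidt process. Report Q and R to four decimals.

Q = [[0.5298, 0.1858, 0.6880], [0.5298, -0.4762, -0.5611], [0.3974, 0.8014, -0.4200], [-0.5298, 0.3107, -0.1882]], R = [[7.5498, -2.1193, 1.9868], [0.0000, 6.0422, 0.8623], [0.0000, 0.0000, 1.1441]]

v_1 = (4, 4, 3, -4); ‖v_1‖ = 7.5498, so e_1 = (0.5298, 0.5298, 0.3974, -0.5298).
e_1·v_2 = 0.5298·0 + 0.5298·(-4) + 0.3974·4 + (-0.5298)·3 = -2.1193.
u_2 = v_2 + 2.1193·e_1 = (1.1228, -2.8772, 4.8421, 1.8772).
‖u_2‖ = 6.0422, so e_2 = (0.1858, -0.4762, 0.8014, 0.3107).
e_1·v_3 = 0.5298·2 + 0.5298·0 + 0.3974·1 + (-0.5298)·(-1) = 1.9868; e_2·v_3 = 0.1858·2 + (-0.4762)·0 + 0.8014·1 + 0.3107·(-1) = 0.8623.
u_3 = v_3 − 1.9868·e_1 − 0.8623·e_2 = (0.7871, -0.6420, -0.4805, -0.2153).
‖u_3‖ = 1.1441, so e_3 = (0.6880, -0.5611, -0.4200, -0.1882).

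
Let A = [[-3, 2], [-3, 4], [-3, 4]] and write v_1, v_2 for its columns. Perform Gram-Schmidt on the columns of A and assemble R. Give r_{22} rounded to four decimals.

v_1 = (-3, -3, -3); ‖v_1‖ = 5.1962, so q_1 = (-0.5774, -0.5774, -0.5774).
q_1·v_2 = (-0.5774)·2 + (-0.5774)·4 + (-0.5774)·4 = -5.7735.
u_2 = v_2 + 5.7735·q_1 = (-1.3333, 0.6667, 0.6667).
r_{22} = ‖u_2‖ = 1.6330.

r_{22} = 1.6330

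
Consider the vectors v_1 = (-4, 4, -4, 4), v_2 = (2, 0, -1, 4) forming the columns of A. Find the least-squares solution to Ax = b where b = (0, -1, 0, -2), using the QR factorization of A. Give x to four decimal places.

v_1 = (-4, 4, -4, 4); ‖v_1‖ = 8.0000, so e_1 = (-0.5000, 0.5000, -0.5000, 0.5000).
e_1·v_2 = (-0.5000)·2 + 0.5000·0 + (-0.5000)·(-1) + 0.5000·4 = 1.5000.
u_2 = v_2 − 1.5000·e_1 = (2.7500, -0.7500, -0.2500, 3.2500).
‖u_2‖ = 4.3301, so e_2 = (0.6351, -0.1732, -0.0577, 0.7506).
Qᵀb = (-1.5000, -1.3279).
Back-substitute: x_2 = -1.3279/4.3301 = -0.3067.
x_1 = (-1.5000 − 1.5000·(-0.3067))/8.0000 = -0.1300.

x = (-0.1300, -0.3067)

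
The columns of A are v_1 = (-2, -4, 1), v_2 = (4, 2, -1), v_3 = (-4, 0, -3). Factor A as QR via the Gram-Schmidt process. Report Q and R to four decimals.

Q = [[-0.4364, 0.8850, -0.1622], [-0.8729, -0.4602, -0.1622], [0.2182, -0.0708, -0.9733]], R = [[4.5826, -3.7097, 1.0911], [0.0000, 2.6904, -3.3276], [0.0000, 0.0000, 3.5689]]

v_1 = (-2, -4, 1); ‖v_1‖ = 4.5826, so e_1 = (-0.4364, -0.8729, 0.2182).
e_1·v_2 = (-0.4364)·4 + (-0.8729)·2 + 0.2182·(-1) = -3.7097.
u_2 = v_2 + 3.7097·e_1 = (2.3810, -1.2381, -0.1905).
‖u_2‖ = 2.6904, so e_2 = (0.8850, -0.4602, -0.0708).
e_1·v_3 = (-0.4364)·(-4) + (-0.8729)·0 + 0.2182·(-3) = 1.0911; e_2·v_3 = 0.8850·(-4) + (-0.4602)·0 + (-0.0708)·(-3) = -3.3276.
u_3 = v_3 − 1.0911·e_1 + 3.3276·e_2 = (-0.5789, -0.5789, -3.4737).
‖u_3‖ = 3.5689, so e_3 = (-0.1622, -0.1622, -0.9733).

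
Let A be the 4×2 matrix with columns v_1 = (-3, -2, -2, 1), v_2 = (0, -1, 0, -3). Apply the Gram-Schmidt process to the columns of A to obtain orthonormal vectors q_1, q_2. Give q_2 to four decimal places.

q_2 = (-0.0529, -0.3523, -0.0352, -0.9337)

v_1 = (-3, -2, -2, 1); ‖v_1‖ = 4.2426, so q_1 = (-0.7071, -0.4714, -0.4714, 0.2357).
q_1·v_2 = (-0.7071)·0 + (-0.4714)·(-1) + (-0.4714)·0 + 0.2357·(-3) = -0.2357.
u_2 = v_2 + 0.2357·q_1 = (-0.1667, -1.1111, -0.1111, -2.9444).
‖u_2‖ = 3.1535, so q_2 = (-0.0529, -0.3523, -0.0352, -0.9337).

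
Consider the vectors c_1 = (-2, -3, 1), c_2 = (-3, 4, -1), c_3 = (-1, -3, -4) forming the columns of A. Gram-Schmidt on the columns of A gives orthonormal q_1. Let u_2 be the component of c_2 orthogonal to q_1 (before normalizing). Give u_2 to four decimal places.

q_1 = c_1/‖c_1‖ = (-2, -3, 1)/3.7417 = (-0.5345, -0.8018, 0.2673).
r_{12} = q_1·c_2 = -1.8708.
u_2 = c_2 + 1.8708·q_1 = (-4.0000, 2.5000, -0.5000).

u_2 = (-4.0000, 2.5000, -0.5000)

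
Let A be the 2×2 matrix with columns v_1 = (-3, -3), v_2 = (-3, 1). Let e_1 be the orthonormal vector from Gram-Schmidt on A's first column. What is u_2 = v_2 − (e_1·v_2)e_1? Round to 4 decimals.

v_1 = (-3, -3); ‖v_1‖ = 4.2426, so e_1 = (-0.7071, -0.7071).
e_1·v_2 = (-0.7071)·(-3) + (-0.7071)·1 = 1.4142.
u_2 = v_2 − 1.4142·e_1 = (-2.0000, 2.0000).

u_2 = (-2.0000, 2.0000)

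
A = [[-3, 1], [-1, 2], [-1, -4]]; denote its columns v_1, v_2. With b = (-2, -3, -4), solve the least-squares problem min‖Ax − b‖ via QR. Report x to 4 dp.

v_1 = (-3, -1, -1); ‖v_1‖ = 3.3166, so q_1 = (-0.9045, -0.3015, -0.3015).
q_1·v_2 = (-0.9045)·1 + (-0.3015)·2 + (-0.3015)·(-4) = -0.3015.
u_2 = v_2 + 0.3015·q_1 = (0.7273, 1.9091, -4.0909).
‖u_2‖ = 4.5726, so q_2 = (0.1590, 0.4175, -0.8946).
Qᵀb = (3.9196, 2.0080).
Back-substitute: x_2 = 2.0080/4.5726 = 0.4391.
x_1 = (3.9196 + 0.3015·0.4391)/3.3166 = 1.2217.

x = (1.2217, 0.4391)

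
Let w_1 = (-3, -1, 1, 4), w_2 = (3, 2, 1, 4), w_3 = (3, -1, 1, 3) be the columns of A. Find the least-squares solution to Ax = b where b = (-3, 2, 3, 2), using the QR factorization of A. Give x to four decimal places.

x = (0.6901, 0.7310, -1.0035)

w_1 = (-3, -1, 1, 4); ‖w_1‖ = 5.1962, so e_1 = (-0.5774, -0.1925, 0.1925, 0.7698).
e_1·w_2 = (-0.5774)·3 + (-0.1925)·2 + 0.1925·1 + 0.7698·4 = 1.1547.
u_2 = w_2 − 1.1547·e_1 = (3.6667, 2.2222, 0.7778, 3.1111).
‖u_2‖ = 5.3541, so e_2 = (0.6848, 0.4150, 0.1453, 0.5811).
e_1·w_3 = (-0.5774)·3 + (-0.1925)·(-1) + 0.1925·1 + 0.7698·3 = 0.9623; e_2·w_3 = 0.6848·3 + 0.4150·(-1) + 0.1453·1 + 0.5811·3 = 3.5279.
u_3 = w_3 − 0.9623·e_1 − 3.5279·e_2 = (1.1395, -2.2791, 0.3023, 0.2093).
‖u_3‖ = 2.5745, so e_3 = (0.4426, -0.8853, 0.1174, 0.0813).
Qᵀb = (3.4641, 0.3735, -2.5835).
Back-substitute: x_3 = -2.5835/2.5745 = -1.0035.
x_2 = (0.3735 − 3.5279·(-1.0035))/5.3541 = 0.7310.
x_1 = (3.4641 − 1.1547·0.7310 − 0.9623·(-1.0035))/5.1962 = 0.6901.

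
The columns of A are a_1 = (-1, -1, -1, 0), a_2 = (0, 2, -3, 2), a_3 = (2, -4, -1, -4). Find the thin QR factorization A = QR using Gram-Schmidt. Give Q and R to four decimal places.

a_1 = (-1, -1, -1, 0); ‖a_1‖ = 1.7321, so e_1 = (-0.5774, -0.5774, -0.5774, 0.0000).
e_1·a_2 = (-0.5774)·0 + (-0.5774)·2 + (-0.5774)·(-3) + 0.0000·2 = 0.5774.
u_2 = a_2 − 0.5774·e_1 = (0.3333, 2.3333, -2.6667, 2.0000).
‖u_2‖ = 4.0825, so e_2 = (0.0816, 0.5715, -0.6532, 0.4899).
e_1·a_3 = (-0.5774)·2 + (-0.5774)·(-4) + (-0.5774)·(-1) + 0.0000·(-4) = 1.7321; e_2·a_3 = 0.0816·2 + 0.5715·(-4) + (-0.6532)·(-1) + 0.4899·(-4) = -3.4293.
u_3 = a_3 − 1.7321·e_1 + 3.4293·e_2 = (3.2800, -1.0400, -2.2400, -2.3200).
‖u_3‖ = 4.7159, so e_3 = (0.6955, -0.2205, -0.4750, -0.4919).

Q = [[-0.5774, 0.0816, 0.6955], [-0.5774, 0.5715, -0.2205], [-0.5774, -0.6532, -0.4750], [0.0000, 0.4899, -0.4919]], R = [[1.7321, 0.5774, 1.7321], [0.0000, 4.0825, -3.4293], [0.0000, 0.0000, 4.7159]]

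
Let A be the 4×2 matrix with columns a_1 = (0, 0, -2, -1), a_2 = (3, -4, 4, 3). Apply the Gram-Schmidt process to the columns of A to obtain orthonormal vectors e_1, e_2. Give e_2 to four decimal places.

e_2 = (0.5906, -0.7875, -0.0787, 0.1575)

a_1 = (0, 0, -2, -1); ‖a_1‖ = 2.2361, so e_1 = (0.0000, 0.0000, -0.8944, -0.4472).
e_1·a_2 = 0.0000·3 + 0.0000·(-4) + (-0.8944)·4 + (-0.4472)·3 = -4.9193.
u_2 = a_2 + 4.9193·e_1 = (3.0000, -4.0000, -0.4000, 0.8000).
‖u_2‖ = 5.0794, so e_2 = (0.5906, -0.7875, -0.0787, 0.1575).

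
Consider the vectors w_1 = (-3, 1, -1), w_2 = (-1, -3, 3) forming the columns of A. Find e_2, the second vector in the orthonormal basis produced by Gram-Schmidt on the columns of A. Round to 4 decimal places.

e_2 = (-0.4264, -0.6396, 0.6396)

w_1 = (-3, 1, -1); ‖w_1‖ = 3.3166, so e_1 = (-0.9045, 0.3015, -0.3015).
e_1·w_2 = (-0.9045)·(-1) + 0.3015·(-3) + (-0.3015)·3 = -0.9045.
u_2 = w_2 + 0.9045·e_1 = (-1.8182, -2.7273, 2.7273).
‖u_2‖ = 4.2640, so e_2 = (-0.4264, -0.6396, 0.6396).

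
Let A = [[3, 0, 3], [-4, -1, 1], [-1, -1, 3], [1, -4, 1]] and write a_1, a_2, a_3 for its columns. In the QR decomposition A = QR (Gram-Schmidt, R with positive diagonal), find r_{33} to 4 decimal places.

a_1 = (3, -4, -1, 1); ‖a_1‖ = 5.1962, so e_1 = (0.5774, -0.7698, -0.1925, 0.1925).
e_1·a_2 = 0.5774·0 + (-0.7698)·(-1) + (-0.1925)·(-1) + 0.1925·(-4) = 0.1925.
u_2 = a_2 − 0.1925·e_1 = (-0.1111, -0.8519, -0.9630, -4.0370).
‖u_2‖ = 4.2383, so e_2 = (-0.0262, -0.2010, -0.2272, -0.9525).
e_1·a_3 = 0.5774·3 + (-0.7698)·1 + (-0.1925)·3 + 0.1925·1 = 0.5774; e_2·a_3 = (-0.0262)·3 + (-0.2010)·1 + (-0.2272)·3 + (-0.9525)·1 = -1.9138.
u_3 = a_3 − 0.5774·e_1 + 1.9138·e_2 = (2.6165, 1.0598, 2.6763, -0.9340).
r_{33} = ‖u_3‖ = 4.0005.

r_{33} = 4.0005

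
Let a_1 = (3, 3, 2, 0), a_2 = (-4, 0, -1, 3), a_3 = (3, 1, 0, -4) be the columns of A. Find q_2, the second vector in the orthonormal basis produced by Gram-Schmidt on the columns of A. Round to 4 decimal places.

q_2 = (-0.5058, 0.4618, 0.0660, 0.7257)

a_1 = (3, 3, 2, 0); ‖a_1‖ = 4.6904, so q_1 = (0.6396, 0.6396, 0.4264, 0.0000).
q_1·a_2 = 0.6396·(-4) + 0.6396·0 + 0.4264·(-1) + 0.0000·3 = -2.9848.
u_2 = a_2 + 2.9848·q_1 = (-2.0909, 1.9091, 0.2727, 3.0000).
‖u_2‖ = 4.1341, so q_2 = (-0.5058, 0.4618, 0.0660, 0.7257).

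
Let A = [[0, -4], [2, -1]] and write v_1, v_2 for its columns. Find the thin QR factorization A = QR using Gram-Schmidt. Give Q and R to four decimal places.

v_1 = (0, 2); ‖v_1‖ = 2.0000, so e_1 = (0.0000, 1.0000).
e_1·v_2 = 0.0000·(-4) + 1.0000·(-1) = -1.0000.
u_2 = v_2 + 1.0000·e_1 = (-4.0000, 0.0000).
‖u_2‖ = 4.0000, so e_2 = (-1.0000, 0.0000).

Q = [[0.0000, -1.0000], [1.0000, 0.0000]], R = [[2.0000, -1.0000], [0.0000, 4.0000]]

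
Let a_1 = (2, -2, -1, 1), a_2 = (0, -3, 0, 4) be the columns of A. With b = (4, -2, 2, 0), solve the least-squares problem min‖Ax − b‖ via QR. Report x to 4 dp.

a_1 = (2, -2, -1, 1); ‖a_1‖ = 3.1623, so q_1 = (0.6325, -0.6325, -0.3162, 0.3162).
q_1·a_2 = 0.6325·0 + (-0.6325)·(-3) + (-0.3162)·0 + 0.3162·4 = 3.1623.
u_2 = a_2 − 3.1623·q_1 = (-2.0000, -1.0000, 1.0000, 3.0000).
‖u_2‖ = 3.8730, so q_2 = (-0.5164, -0.2582, 0.2582, 0.7746).
Qᵀb = (3.1623, -1.0328).
Back-substitute: x_2 = -1.0328/3.8730 = -0.2667.
x_1 = (3.1623 − 3.1623·(-0.2667))/3.1623 = 1.2667.

x = (1.2667, -0.2667)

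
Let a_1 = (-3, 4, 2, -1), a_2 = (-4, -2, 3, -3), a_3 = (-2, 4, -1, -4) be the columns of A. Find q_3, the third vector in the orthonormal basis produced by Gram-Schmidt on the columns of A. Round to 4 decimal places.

a_1 = (-3, 4, 2, -1); ‖a_1‖ = 5.4772, so q_1 = (-0.5477, 0.7303, 0.3651, -0.1826).
q_1·a_2 = (-0.5477)·(-4) + 0.7303·(-2) + 0.3651·3 + (-0.1826)·(-3) = 2.3735.
u_2 = a_2 − 2.3735·q_1 = (-2.7000, -3.7333, 2.1333, -2.5667).
‖u_2‖ = 5.6892, so q_2 = (-0.4746, -0.6562, 0.3750, -0.4511).
q_1·a_3 = (-0.5477)·(-2) + 0.7303·4 + 0.3651·(-1) + (-0.1826)·(-4) = 4.3818; q_2·a_3 = (-0.4746)·(-2) + (-0.6562)·4 + 0.3750·(-1) + (-0.4511)·(-4) = -0.2461.
u_3 = a_3 − 4.3818·q_1 + 0.2461·q_2 = (0.2832, 0.6385, -2.5077, -3.3110).
‖u_3‖ = 4.2118, so q_3 = (0.0672, 0.1516, -0.5954, -0.7861).

q_3 = (0.0672, 0.1516, -0.5954, -0.7861)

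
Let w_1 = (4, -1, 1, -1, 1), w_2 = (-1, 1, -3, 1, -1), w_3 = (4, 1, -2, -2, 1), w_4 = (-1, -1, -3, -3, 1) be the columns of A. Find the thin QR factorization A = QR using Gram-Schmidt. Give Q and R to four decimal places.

e_1 = w_1/‖w_1‖ = (4, -1, 1, -1, 1)/4.4721 = (0.8944, -0.2236, 0.2236, -0.2236, 0.2236).
r_{12} = e_1·w_2 = -2.2361.
u_2 = w_2 + 2.2361·e_1 = (1.0000, 0.5000, -2.5000, 0.5000, -0.5000).
‖u_2‖ = 2.8284, so e_2 = (0.3536, 0.1768, -0.8839, 0.1768, -0.1768).
r_{13} = e_1·w_3 = 3.5777; r_{23} = e_2·w_3 = 2.8284.
u_3 = w_3 − 3.5777·e_1 − 2.8284·e_2 = (-0.2000, 1.3000, -0.3000, -1.7000, 0.7000).
‖u_3‖ = 2.2804, so e_3 = (-0.0877, 0.5701, -0.1316, -0.7455, 0.3070).
r_{14} = e_1·w_4 = -0.4472; r_{24} = e_2·w_4 = 1.4142; r_{34} = e_3·w_4 = 2.4558.
u_4 = w_4 + 0.4472·e_1 − 1.4142·e_2 − 2.4558·e_3 = (-0.8846, -2.7500, -1.3269, -1.5192, 0.5962).
‖u_4‖ = 3.5734, so e_4 = (-0.2476, -0.7696, -0.3713, -0.4251, 0.1668).

Q = [[0.8944, 0.3536, -0.0877, -0.2476], [-0.2236, 0.1768, 0.5701, -0.7696], [0.2236, -0.8839, -0.1316, -0.3713], [-0.2236, 0.1768, -0.7455, -0.4251], [0.2236, -0.1768, 0.3070, 0.1668]], R = [[4.4721, -2.2361, 3.5777, -0.4472], [0.0000, 2.8284, 2.8284, 1.4142], [0.0000, 0.0000, 2.2804, 2.4558], [0.0000, 0.0000, 0.0000, 3.5734]]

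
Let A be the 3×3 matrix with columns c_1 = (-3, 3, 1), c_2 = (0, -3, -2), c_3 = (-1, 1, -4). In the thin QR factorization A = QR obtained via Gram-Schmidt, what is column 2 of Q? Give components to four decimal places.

c_1 = (-3, 3, 1); ‖c_1‖ = 4.3589, so q_1 = (-0.6882, 0.6882, 0.2294).
q_1·c_2 = (-0.6882)·0 + 0.6882·(-3) + 0.2294·(-2) = -2.5236.
u_2 = c_2 + 2.5236·q_1 = (-1.7368, -1.2632, -1.4211).
‖u_2‖ = 2.5752, so q_2 = (-0.6745, -0.4905, -0.5518).

q_2 = (-0.6745, -0.4905, -0.5518)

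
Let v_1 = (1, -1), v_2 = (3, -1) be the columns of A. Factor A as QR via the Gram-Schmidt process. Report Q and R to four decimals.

e_1 = v_1/‖v_1‖ = (1, -1)/1.4142 = (0.7071, -0.7071).
r_{12} = e_1·v_2 = 2.8284.
u_2 = v_2 − 2.8284·e_1 = (1.0000, 1.0000).
‖u_2‖ = 1.4142, so e_2 = (0.7071, 0.7071).

Q = [[0.7071, 0.7071], [-0.7071, 0.7071]], R = [[1.4142, 2.8284], [0.0000, 1.4142]]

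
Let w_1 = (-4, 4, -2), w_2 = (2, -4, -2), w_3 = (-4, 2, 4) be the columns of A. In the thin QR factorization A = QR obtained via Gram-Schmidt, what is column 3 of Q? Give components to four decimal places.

q_3 = (-0.7428, -0.5571, 0.3714)

q_1 = w_1/‖w_1‖ = (-4, 4, -2)/6.0000 = (-0.6667, 0.6667, -0.3333).
r_{12} = q_1·w_2 = -3.3333.
u_2 = w_2 + 3.3333·q_1 = (-0.2222, -1.7778, -3.1111).
‖u_2‖ = 3.5901, so q_2 = (-0.0619, -0.4952, -0.8666).
r_{13} = q_1·w_3 = 2.6667; r_{23} = q_2·w_3 = -4.2091.
u_3 = w_3 − 2.6667·q_1 + 4.2091·q_2 = (-2.4828, -1.8621, 1.2414).
‖u_3‖ = 3.3425, so q_3 = (-0.7428, -0.5571, 0.3714).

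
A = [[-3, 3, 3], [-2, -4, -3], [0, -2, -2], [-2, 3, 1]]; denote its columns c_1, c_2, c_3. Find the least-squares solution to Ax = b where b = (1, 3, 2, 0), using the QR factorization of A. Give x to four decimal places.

x = (-0.7240, -0.3800, -0.1295)

c_1 = (-3, -2, 0, -2); ‖c_1‖ = 4.1231, so q_1 = (-0.7276, -0.4851, 0.0000, -0.4851).
q_1·c_2 = (-0.7276)·3 + (-0.4851)·(-4) + 0.0000·(-2) + (-0.4851)·3 = -1.6977.
u_2 = c_2 + 1.6977·q_1 = (1.7647, -4.8235, -2.0000, 2.1765).
‖u_2‖ = 5.9260, so q_2 = (0.2978, -0.8140, -0.3375, 0.3673).
q_1·c_3 = (-0.7276)·3 + (-0.4851)·(-3) + 0.0000·(-2) + (-0.4851)·1 = -1.2127; q_2·c_3 = 0.2978·3 + (-0.8140)·(-3) + (-0.3375)·(-2) + 0.3673·1 = 4.3775.
u_3 = c_3 + 1.2127·q_1 − 4.3775·q_2 = (0.8141, -0.0251, -0.5226, -1.1960).
‖u_3‖ = 1.5385, so q_3 = (0.5291, -0.0163, -0.3397, -0.7774).
Qᵀb = (-2.1828, -2.8191, -0.1992).
Back-substitute: x_3 = -0.1992/1.5385 = -0.1295.
x_2 = (-2.8191 − 4.3775·(-0.1295))/5.9260 = -0.3800.
x_1 = (-2.1828 + 1.6977·(-0.3800) + 1.2127·(-0.1295))/4.1231 = -0.7240.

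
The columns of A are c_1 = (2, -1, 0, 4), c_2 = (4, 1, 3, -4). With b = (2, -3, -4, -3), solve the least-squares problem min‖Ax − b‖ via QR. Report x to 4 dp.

c_1 = (2, -1, 0, 4); ‖c_1‖ = 4.5826, so e_1 = (0.4364, -0.2182, 0.0000, 0.8729).
e_1·c_2 = 0.4364·4 + (-0.2182)·1 + 0.0000·3 + 0.8729·(-4) = -1.9640.
u_2 = c_2 + 1.9640·e_1 = (4.8571, 0.5714, 3.0000, -2.2857).
‖u_2‖ = 6.1760, so e_2 = (0.7865, 0.0925, 0.4858, -0.3701).
Qᵀb = (-1.0911, 0.4626).
Back-substitute: x_2 = 0.4626/6.1760 = 0.0749.
x_1 = (-1.0911 + 1.9640·0.0749)/4.5826 = -0.2060.

x = (-0.2060, 0.0749)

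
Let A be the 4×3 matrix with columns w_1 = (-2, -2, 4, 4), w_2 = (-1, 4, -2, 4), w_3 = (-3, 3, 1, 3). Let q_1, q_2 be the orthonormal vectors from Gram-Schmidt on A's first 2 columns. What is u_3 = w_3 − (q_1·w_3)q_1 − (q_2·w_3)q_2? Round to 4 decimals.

q_1 = w_1/‖w_1‖ = (-2, -2, 4, 4)/6.3246 = (-0.3162, -0.3162, 0.6325, 0.6325).
r_{12} = q_1·w_2 = 0.3162.
u_2 = w_2 − 0.3162·q_1 = (-0.9000, 4.1000, -2.2000, 3.8000).
‖u_2‖ = 6.0745, so q_2 = (-0.1482, 0.6749, -0.3622, 0.6256).
r_{13} = q_1·w_3 = 2.5298; r_{23} = q_2·w_3 = 3.9838.
u_3 = w_3 − 2.5298·q_1 − 3.9838·q_2 = (-1.6098, 1.1111, 0.8428, -1.0921).

u_3 = (-1.6098, 1.1111, 0.8428, -1.0921)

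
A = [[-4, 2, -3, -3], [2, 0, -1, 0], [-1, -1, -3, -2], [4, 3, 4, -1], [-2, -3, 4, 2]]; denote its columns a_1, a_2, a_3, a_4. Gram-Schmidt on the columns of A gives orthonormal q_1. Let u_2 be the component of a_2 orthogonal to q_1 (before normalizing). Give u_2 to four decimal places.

a_1 = (-4, 2, -1, 4, -2); ‖a_1‖ = 6.4031, so q_1 = (-0.6247, 0.3123, -0.1562, 0.6247, -0.3123).
q_1·a_2 = (-0.6247)·2 + 0.3123·0 + (-0.1562)·(-1) + 0.6247·3 + (-0.3123)·(-3) = 1.7179.
u_2 = a_2 − 1.7179·q_1 = (3.0732, -0.5366, -0.7317, 1.9268, -2.4634).

u_2 = (3.0732, -0.5366, -0.7317, 1.9268, -2.4634)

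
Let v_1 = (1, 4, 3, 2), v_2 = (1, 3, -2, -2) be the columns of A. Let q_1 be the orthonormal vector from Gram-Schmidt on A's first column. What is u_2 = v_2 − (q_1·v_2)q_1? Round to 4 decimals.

u_2 = (0.9000, 2.6000, -2.3000, -2.2000)

v_1 = (1, 4, 3, 2); ‖v_1‖ = 5.4772, so q_1 = (0.1826, 0.7303, 0.5477, 0.3651).
q_1·v_2 = 0.1826·1 + 0.7303·3 + 0.5477·(-2) + 0.3651·(-2) = 0.5477.
u_2 = v_2 − 0.5477·q_1 = (0.9000, 2.6000, -2.3000, -2.2000).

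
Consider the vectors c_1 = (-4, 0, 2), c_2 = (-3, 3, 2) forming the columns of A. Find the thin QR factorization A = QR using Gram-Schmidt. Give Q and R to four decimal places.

Q = [[-0.8944, 0.0659], [0.0000, 0.9891], [0.4472, 0.1319]], R = [[4.4721, 3.5777], [0.0000, 3.0332]]

c_1 = (-4, 0, 2); ‖c_1‖ = 4.4721, so q_1 = (-0.8944, 0.0000, 0.4472).
q_1·c_2 = (-0.8944)·(-3) + 0.0000·3 + 0.4472·2 = 3.5777.
u_2 = c_2 − 3.5777·q_1 = (0.2000, 3.0000, 0.4000).
‖u_2‖ = 3.0332, so q_2 = (0.0659, 0.9891, 0.1319).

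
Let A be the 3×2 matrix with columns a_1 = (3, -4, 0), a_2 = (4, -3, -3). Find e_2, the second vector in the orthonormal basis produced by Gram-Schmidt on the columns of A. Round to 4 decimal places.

e_2 = (0.3383, 0.2537, -0.9062)

a_1 = (3, -4, 0); ‖a_1‖ = 5.0000, so e_1 = (0.6000, -0.8000, 0.0000).
e_1·a_2 = 0.6000·4 + (-0.8000)·(-3) + 0.0000·(-3) = 4.8000.
u_2 = a_2 − 4.8000·e_1 = (1.1200, 0.8400, -3.0000).
‖u_2‖ = 3.3106, so e_2 = (0.3383, 0.2537, -0.9062).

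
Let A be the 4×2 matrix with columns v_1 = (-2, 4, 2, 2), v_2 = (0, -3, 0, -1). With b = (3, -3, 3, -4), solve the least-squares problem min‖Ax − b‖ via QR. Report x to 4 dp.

x = (-0.2143, 1.0000)

q_1 = v_1/‖v_1‖ = (-2, 4, 2, 2)/5.2915 = (-0.3780, 0.7559, 0.3780, 0.3780).
r_{12} = q_1·v_2 = -2.6458.
u_2 = v_2 + 2.6458·q_1 = (-1.0000, -1.0000, 1.0000, 0.0000).
‖u_2‖ = 1.7321, so q_2 = (-0.5774, -0.5774, 0.5774, 0.0000).
Qᵀb = (-3.7796, 1.7321).
Back-substitute: x_2 = 1.7321/1.7321 = 1.0000.
x_1 = (-3.7796 + 2.6458·1.0000)/5.2915 = -0.2143.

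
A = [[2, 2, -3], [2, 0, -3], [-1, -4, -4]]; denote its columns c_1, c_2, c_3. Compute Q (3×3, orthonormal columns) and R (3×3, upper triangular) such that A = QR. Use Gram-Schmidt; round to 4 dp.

Q = [[0.6667, 0.0619, -0.7428], [0.6667, -0.4952, 0.5571], [-0.3333, -0.8666, -0.3714]], R = [[3.0000, 2.6667, -2.6667], [0.0000, 3.5901, 4.7662], [0.0000, 0.0000, 2.0426]]

c_1 = (2, 2, -1); ‖c_1‖ = 3.0000, so e_1 = (0.6667, 0.6667, -0.3333).
e_1·c_2 = 0.6667·2 + 0.6667·0 + (-0.3333)·(-4) = 2.6667.
u_2 = c_2 − 2.6667·e_1 = (0.2222, -1.7778, -3.1111).
‖u_2‖ = 3.5901, so e_2 = (0.0619, -0.4952, -0.8666).
e_1·c_3 = 0.6667·(-3) + 0.6667·(-3) + (-0.3333)·(-4) = -2.6667; e_2·c_3 = 0.0619·(-3) + (-0.4952)·(-3) + (-0.8666)·(-4) = 4.7662.
u_3 = c_3 + 2.6667·e_1 − 4.7662·e_2 = (-1.5172, 1.1379, -0.7586).
‖u_3‖ = 2.0426, so e_3 = (-0.7428, 0.5571, -0.3714).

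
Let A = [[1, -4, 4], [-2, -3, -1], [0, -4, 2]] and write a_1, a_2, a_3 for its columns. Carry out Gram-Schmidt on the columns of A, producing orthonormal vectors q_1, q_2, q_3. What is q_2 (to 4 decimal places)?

q_2 = (-0.6940, -0.3470, -0.6309)

a_1 = (1, -2, 0); ‖a_1‖ = 2.2361, so q_1 = (0.4472, -0.8944, 0.0000).
q_1·a_2 = 0.4472·(-4) + (-0.8944)·(-3) + 0.0000·(-4) = 0.8944.
u_2 = a_2 − 0.8944·q_1 = (-4.4000, -2.2000, -4.0000).
‖u_2‖ = 6.3403, so q_2 = (-0.6940, -0.3470, -0.6309).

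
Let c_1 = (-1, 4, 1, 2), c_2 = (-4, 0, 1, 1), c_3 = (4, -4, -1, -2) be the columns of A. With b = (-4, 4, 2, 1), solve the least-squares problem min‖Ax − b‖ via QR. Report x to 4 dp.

x = (0.0404, 0.0909, -0.8990)

c_1 = (-1, 4, 1, 2); ‖c_1‖ = 4.6904, so q_1 = (-0.2132, 0.8528, 0.2132, 0.4264).
q_1·c_2 = (-0.2132)·(-4) + 0.8528·0 + 0.2132·1 + 0.4264·1 = 1.4924.
u_2 = c_2 − 1.4924·q_1 = (-3.6818, -1.2727, 0.6818, 0.3636).
‖u_2‖ = 3.9715, so q_2 = (-0.9271, -0.3205, 0.1717, 0.0916).
q_1·c_3 = (-0.2132)·4 + 0.8528·(-4) + 0.2132·(-1) + 0.4264·(-2) = -5.3300; q_2·c_3 = (-0.9271)·4 + (-0.3205)·(-4) + 0.1717·(-1) + 0.0916·(-2) = -2.7812.
u_3 = c_3 + 5.3300·q_1 + 2.7812·q_2 = (0.2853, -0.3458, 0.6138, 0.5274).
‖u_3‖ = 0.9252, so q_3 = (0.3084, -0.3738, 0.6635, 0.5700).
Qᵀb = (5.1168, 2.8613, -0.8317).
Back-substitute: x_3 = -0.8317/0.9252 = -0.8990.
x_2 = (2.8613 + 2.7812·(-0.8990))/3.9715 = 0.0909.
x_1 = (5.1168 − 1.4924·0.0909 + 5.3300·(-0.8990))/4.6904 = 0.0404.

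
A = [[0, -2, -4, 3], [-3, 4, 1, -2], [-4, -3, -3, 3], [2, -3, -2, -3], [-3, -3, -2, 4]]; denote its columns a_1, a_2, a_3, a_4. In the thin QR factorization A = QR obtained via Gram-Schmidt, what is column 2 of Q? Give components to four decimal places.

e_2 = (-0.2925, 0.6196, -0.3925, -0.4618, -0.4041)

a_1 = (0, -3, -4, 2, -3); ‖a_1‖ = 6.1644, so e_1 = (0.0000, -0.4867, -0.6489, 0.3244, -0.4867).
e_1·a_2 = 0.0000·(-2) + (-0.4867)·4 + (-0.6489)·(-3) + 0.3244·(-3) + (-0.4867)·(-3) = 0.4867.
u_2 = a_2 − 0.4867·e_1 = (-2.0000, 4.2368, -2.6842, -3.1579, -2.7632).
‖u_2‖ = 6.8384, so e_2 = (-0.2925, 0.6196, -0.3925, -0.4618, -0.4041).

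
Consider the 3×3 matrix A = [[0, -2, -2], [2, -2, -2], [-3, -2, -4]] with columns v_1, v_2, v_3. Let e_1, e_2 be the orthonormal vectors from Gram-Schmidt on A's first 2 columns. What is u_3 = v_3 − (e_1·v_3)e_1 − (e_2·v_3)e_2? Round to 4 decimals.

e_1 = v_1/‖v_1‖ = (0, 2, -3)/3.6056 = (0.0000, 0.5547, -0.8321).
r_{12} = e_1·v_2 = 0.5547.
u_2 = v_2 − 0.5547·e_1 = (-2.0000, -2.3077, -1.5385).
‖u_2‖ = 3.4194, so e_2 = (-0.5849, -0.6749, -0.4499).
r_{13} = e_1·v_3 = 2.2188; r_{23} = e_2·v_3 = 4.3192.
u_3 = v_3 − 2.2188·e_1 − 4.3192·e_2 = (0.5263, -0.3158, -0.2105).

u_3 = (0.5263, -0.3158, -0.2105)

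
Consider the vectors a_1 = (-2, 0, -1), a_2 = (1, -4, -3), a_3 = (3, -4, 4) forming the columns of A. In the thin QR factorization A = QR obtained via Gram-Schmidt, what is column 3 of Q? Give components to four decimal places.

q_3 = (-0.3522, -0.6163, 0.7044)

a_1 = (-2, 0, -1); ‖a_1‖ = 2.2361, so q_1 = (-0.8944, 0.0000, -0.4472).
q_1·a_2 = (-0.8944)·1 + 0.0000·(-4) + (-0.4472)·(-3) = 0.4472.
u_2 = a_2 − 0.4472·q_1 = (1.4000, -4.0000, -2.8000).
‖u_2‖ = 5.0794, so q_2 = (0.2756, -0.7875, -0.5512).
q_1·a_3 = (-0.8944)·3 + 0.0000·(-4) + (-0.4472)·4 = -4.4721; q_2·a_3 = 0.2756·3 + (-0.7875)·(-4) + (-0.5512)·4 = 1.7719.
u_3 = a_3 + 4.4721·q_1 − 1.7719·q_2 = (-1.4884, -2.6047, 2.9767).
‖u_3‖ = 4.2262, so q_3 = (-0.3522, -0.6163, 0.7044).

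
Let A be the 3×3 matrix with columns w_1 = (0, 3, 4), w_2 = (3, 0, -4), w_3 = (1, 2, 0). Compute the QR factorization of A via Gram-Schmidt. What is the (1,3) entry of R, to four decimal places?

r_{13} = 1.2000

w_1 = (0, 3, 4); ‖w_1‖ = 5.0000, so e_1 = (0.0000, 0.6000, 0.8000).
r_{13} = e_1·w_3 = 1.2000.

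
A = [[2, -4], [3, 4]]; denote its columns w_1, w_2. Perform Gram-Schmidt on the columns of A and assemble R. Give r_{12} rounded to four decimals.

r_{12} = 1.1094

w_1 = (2, 3); ‖w_1‖ = 3.6056, so e_1 = (0.5547, 0.8321).
r_{12} = e_1·w_2 = 1.1094.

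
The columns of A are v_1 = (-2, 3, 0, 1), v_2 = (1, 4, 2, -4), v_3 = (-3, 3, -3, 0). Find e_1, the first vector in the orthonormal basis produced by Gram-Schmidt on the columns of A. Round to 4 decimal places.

e_1 = (-0.5345, 0.8018, 0.0000, 0.2673)

e_1 = v_1/‖v_1‖ = (-2, 3, 0, 1)/3.7417 = (-0.5345, 0.8018, 0.0000, 0.2673).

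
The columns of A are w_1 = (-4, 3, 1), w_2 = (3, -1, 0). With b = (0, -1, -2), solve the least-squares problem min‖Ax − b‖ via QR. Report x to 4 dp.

x = (-1.0000, -1.4000)

w_1 = (-4, 3, 1); ‖w_1‖ = 5.0990, so q_1 = (-0.7845, 0.5883, 0.1961).
q_1·w_2 = (-0.7845)·3 + 0.5883·(-1) + 0.1961·0 = -2.9417.
u_2 = w_2 + 2.9417·q_1 = (0.6923, 0.7308, 0.5769).
‖u_2‖ = 1.1602, so q_2 = (0.5967, 0.6298, 0.4972).
Qᵀb = (-0.9806, -1.6243).
Back-substitute: x_2 = -1.6243/1.1602 = -1.4000.
x_1 = (-0.9806 + 2.9417·(-1.4000))/5.0990 = -1.0000.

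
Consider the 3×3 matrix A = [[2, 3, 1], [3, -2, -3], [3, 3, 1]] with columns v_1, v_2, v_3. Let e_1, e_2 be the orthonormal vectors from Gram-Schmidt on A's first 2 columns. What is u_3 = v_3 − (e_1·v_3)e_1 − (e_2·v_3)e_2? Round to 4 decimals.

e_1 = v_1/‖v_1‖ = (2, 3, 3)/4.6904 = (0.4264, 0.6396, 0.6396).
r_{12} = e_1·v_2 = 1.9188.
u_2 = v_2 − 1.9188·e_1 = (2.1818, -3.2273, 1.7727).
‖u_2‖ = 4.2800, so e_2 = (0.5098, -0.7540, 0.4142).
r_{13} = e_1·v_3 = -0.8528; r_{23} = e_2·v_3 = 3.1861.
u_3 = v_3 + 0.8528·e_1 − 3.1861·e_2 = (-0.2605, -0.0521, 0.2258).

u_3 = (-0.2605, -0.0521, 0.2258)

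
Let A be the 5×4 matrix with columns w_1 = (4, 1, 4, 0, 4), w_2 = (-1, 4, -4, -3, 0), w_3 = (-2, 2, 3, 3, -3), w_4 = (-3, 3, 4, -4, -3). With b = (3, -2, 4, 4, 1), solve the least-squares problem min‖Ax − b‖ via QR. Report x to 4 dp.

w_1 = (4, 1, 4, 0, 4); ‖w_1‖ = 7.0000, so e_1 = (0.5714, 0.1429, 0.5714, 0.0000, 0.5714).
e_1·w_2 = 0.5714·(-1) + 0.1429·4 + 0.5714·(-4) + 0.0000·(-3) + 0.5714·0 = -2.2857.
u_2 = w_2 + 2.2857·e_1 = (0.3061, 4.3265, -2.6939, -3.0000, 1.3061).
‖u_2‖ = 6.0643, so e_2 = (0.0505, 0.7134, -0.4442, -0.4947, 0.2154).
e_1·w_3 = 0.5714·(-2) + 0.1429·2 + 0.5714·3 + 0.0000·3 + 0.5714·(-3) = -0.8571; e_2·w_3 = 0.0505·(-2) + 0.7134·2 + (-0.4442)·3 + (-0.4947)·3 + 0.2154·(-3) = -2.1370.
u_3 = w_3 + 0.8571·e_1 + 2.1370·e_2 = (-1.4023, 3.6471, 2.5405, 1.9428, -2.0499).
‖u_3‖ = 5.4496, so e_3 = (-0.2573, 0.6692, 0.4662, 0.3565, -0.3762).
e_1·w_4 = 0.5714·(-3) + 0.1429·3 + 0.5714·4 + 0.0000·(-4) + 0.5714·(-3) = -0.7143; e_2·w_4 = 0.0505·(-3) + 0.7134·3 + (-0.4442)·4 + (-0.4947)·(-4) + 0.2154·(-3) = 1.5447; e_3·w_4 = (-0.2573)·(-3) + 0.6692·3 + 0.4662·4 + 0.3565·(-4) + (-0.3762)·(-3) = 4.3468.
u_4 = w_4 + 0.7143·e_1 − 1.5447·e_2 − 4.3468·e_3 = (-1.5513, -0.9090, 3.0679, -4.7855, -1.2894).
‖u_4‖ = 6.0999, so e_4 = (-0.2543, -0.1490, 0.5029, -0.7845, -0.2114).
Qᵀb = (4.2857, -4.8158, 0.8042, -1.8026).
Back-substitute: x_4 = -1.8026/6.0999 = -0.2955.
x_3 = (0.8042 − 4.3468·(-0.2955))/5.4496 = 0.3833.
x_2 = (-4.8158 + 2.1370·0.3833 − 1.5447·(-0.2955))/6.0643 = -0.5838.
x_1 = (4.2857 + 2.2857·(-0.5838) + 0.8571·0.3833 + 0.7143·(-0.2955))/7.0000 = 0.4384.

x = (0.4384, -0.5838, 0.3833, -0.2955)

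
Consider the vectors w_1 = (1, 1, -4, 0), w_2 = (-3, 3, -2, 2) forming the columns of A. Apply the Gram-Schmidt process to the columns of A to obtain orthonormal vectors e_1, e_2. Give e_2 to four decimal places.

e_1 = w_1/‖w_1‖ = (1, 1, -4, 0)/4.2426 = (0.2357, 0.2357, -0.9428, 0.0000).
r_{12} = e_1·w_2 = 1.8856.
u_2 = w_2 − 1.8856·e_1 = (-3.4444, 2.5556, -0.2222, 2.0000).
‖u_2‖ = 4.7376, so e_2 = (-0.7271, 0.5394, -0.0469, 0.4222).

e_2 = (-0.7271, 0.5394, -0.0469, 0.4222)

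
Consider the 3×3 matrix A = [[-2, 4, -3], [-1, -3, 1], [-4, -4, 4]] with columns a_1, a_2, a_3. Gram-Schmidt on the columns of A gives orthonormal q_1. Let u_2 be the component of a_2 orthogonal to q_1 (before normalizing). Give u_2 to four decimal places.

q_1 = a_1/‖a_1‖ = (-2, -1, -4)/4.5826 = (-0.4364, -0.2182, -0.8729).
r_{12} = q_1·a_2 = 2.4004.
u_2 = a_2 − 2.4004·q_1 = (5.0476, -2.4762, -1.9048).

u_2 = (5.0476, -2.4762, -1.9048)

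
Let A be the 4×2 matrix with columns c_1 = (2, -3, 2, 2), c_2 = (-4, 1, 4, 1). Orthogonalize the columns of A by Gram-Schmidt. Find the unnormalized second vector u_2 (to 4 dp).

c_1 = (2, -3, 2, 2); ‖c_1‖ = 4.5826, so q_1 = (0.4364, -0.6547, 0.4364, 0.4364).
q_1·c_2 = 0.4364·(-4) + (-0.6547)·1 + 0.4364·4 + 0.4364·1 = -0.2182.
u_2 = c_2 + 0.2182·q_1 = (-3.9048, 0.8571, 4.0952, 1.0952).

u_2 = (-3.9048, 0.8571, 4.0952, 1.0952)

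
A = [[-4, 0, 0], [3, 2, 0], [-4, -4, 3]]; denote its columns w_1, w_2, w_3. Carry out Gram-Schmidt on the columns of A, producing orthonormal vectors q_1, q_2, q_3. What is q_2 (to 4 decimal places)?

q_2 = (0.7498, 0.1363, -0.6475)

w_1 = (-4, 3, -4); ‖w_1‖ = 6.4031, so q_1 = (-0.6247, 0.4685, -0.6247).
q_1·w_2 = (-0.6247)·0 + 0.4685·2 + (-0.6247)·(-4) = 3.4358.
u_2 = w_2 − 3.4358·q_1 = (2.1463, 0.3902, -1.8537).
‖u_2‖ = 2.8627, so q_2 = (0.7498, 0.1363, -0.6475).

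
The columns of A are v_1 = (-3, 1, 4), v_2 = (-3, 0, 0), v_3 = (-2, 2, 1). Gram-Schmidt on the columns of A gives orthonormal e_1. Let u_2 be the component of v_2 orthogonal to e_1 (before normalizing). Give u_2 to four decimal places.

u_2 = (-1.9615, -0.3462, -1.3846)

v_1 = (-3, 1, 4); ‖v_1‖ = 5.0990, so e_1 = (-0.5883, 0.1961, 0.7845).
e_1·v_2 = (-0.5883)·(-3) + 0.1961·0 + 0.7845·0 = 1.7650.
u_2 = v_2 − 1.7650·e_1 = (-1.9615, -0.3462, -1.3846).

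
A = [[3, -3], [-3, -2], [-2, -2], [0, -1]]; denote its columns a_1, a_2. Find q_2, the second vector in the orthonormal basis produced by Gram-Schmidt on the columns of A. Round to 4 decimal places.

q_2 = (-0.7402, -0.4398, -0.4505, -0.2360)

a_1 = (3, -3, -2, 0); ‖a_1‖ = 4.6904, so q_1 = (0.6396, -0.6396, -0.4264, 0.0000).
q_1·a_2 = 0.6396·(-3) + (-0.6396)·(-2) + (-0.4264)·(-2) + 0.0000·(-1) = 0.2132.
u_2 = a_2 − 0.2132·q_1 = (-3.1364, -1.8636, -1.9091, -1.0000).
‖u_2‖ = 4.2373, so q_2 = (-0.7402, -0.4398, -0.4505, -0.2360).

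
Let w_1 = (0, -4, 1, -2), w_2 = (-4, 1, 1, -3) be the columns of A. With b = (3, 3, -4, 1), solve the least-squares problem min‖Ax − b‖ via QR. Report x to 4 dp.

w_1 = (0, -4, 1, -2); ‖w_1‖ = 4.5826, so e_1 = (0.0000, -0.8729, 0.2182, -0.4364).
e_1·w_2 = 0.0000·(-4) + (-0.8729)·1 + 0.2182·1 + (-0.4364)·(-3) = 0.6547.
u_2 = w_2 − 0.6547·e_1 = (-4.0000, 1.5714, 0.8571, -2.7143).
‖u_2‖ = 5.1547, so e_2 = (-0.7760, 0.3049, 0.1663, -0.5266).
Qᵀb = (-3.9279, -2.6051).
Back-substitute: x_2 = -2.6051/5.1547 = -0.5054.
x_1 = (-3.9279 − 0.6547·(-0.5054))/4.5826 = -0.7849.

x = (-0.7849, -0.5054)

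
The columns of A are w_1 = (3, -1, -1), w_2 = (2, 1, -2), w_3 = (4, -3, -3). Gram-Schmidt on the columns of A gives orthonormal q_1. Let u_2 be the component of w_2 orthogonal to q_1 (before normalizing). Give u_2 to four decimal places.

q_1 = w_1/‖w_1‖ = (3, -1, -1)/3.3166 = (0.9045, -0.3015, -0.3015).
r_{12} = q_1·w_2 = 2.1106.
u_2 = w_2 − 2.1106·q_1 = (0.0909, 1.6364, -1.3636).

u_2 = (0.0909, 1.6364, -1.3636)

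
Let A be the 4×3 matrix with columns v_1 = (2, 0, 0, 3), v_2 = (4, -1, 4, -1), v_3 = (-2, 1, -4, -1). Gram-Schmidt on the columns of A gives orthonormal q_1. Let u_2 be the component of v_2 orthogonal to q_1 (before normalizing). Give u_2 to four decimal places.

u_2 = (3.2308, -1.0000, 4.0000, -2.1538)

v_1 = (2, 0, 0, 3); ‖v_1‖ = 3.6056, so q_1 = (0.5547, 0.0000, 0.0000, 0.8321).
q_1·v_2 = 0.5547·4 + 0.0000·(-1) + 0.0000·4 + 0.8321·(-1) = 1.3868.
u_2 = v_2 − 1.3868·q_1 = (3.2308, -1.0000, 4.0000, -2.1538).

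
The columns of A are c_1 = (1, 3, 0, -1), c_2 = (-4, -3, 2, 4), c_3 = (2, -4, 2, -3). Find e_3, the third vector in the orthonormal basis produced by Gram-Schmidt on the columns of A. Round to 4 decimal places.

e_3 = (0.1693, -0.1941, 0.8735, -0.4131)

c_1 = (1, 3, 0, -1); ‖c_1‖ = 3.3166, so e_1 = (0.3015, 0.9045, 0.0000, -0.3015).
e_1·c_2 = 0.3015·(-4) + 0.9045·(-3) + 0.0000·2 + (-0.3015)·4 = -5.1257.
u_2 = c_2 + 5.1257·e_1 = (-2.4545, 1.6364, 2.0000, 2.4545).
‖u_2‖ = 4.3275, so e_2 = (-0.5672, 0.3781, 0.4622, 0.5672).
e_1·c_3 = 0.3015·2 + 0.9045·(-4) + 0.0000·2 + (-0.3015)·(-3) = -2.1106; e_2·c_3 = (-0.5672)·2 + 0.3781·(-4) + 0.4622·2 + 0.5672·(-3) = -3.4242.
u_3 = c_3 + 2.1106·e_1 + 3.4242·e_2 = (0.6942, -0.7961, 3.5825, -1.6942).
‖u_3‖ = 4.1013, so e_3 = (0.1693, -0.1941, 0.8735, -0.4131).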